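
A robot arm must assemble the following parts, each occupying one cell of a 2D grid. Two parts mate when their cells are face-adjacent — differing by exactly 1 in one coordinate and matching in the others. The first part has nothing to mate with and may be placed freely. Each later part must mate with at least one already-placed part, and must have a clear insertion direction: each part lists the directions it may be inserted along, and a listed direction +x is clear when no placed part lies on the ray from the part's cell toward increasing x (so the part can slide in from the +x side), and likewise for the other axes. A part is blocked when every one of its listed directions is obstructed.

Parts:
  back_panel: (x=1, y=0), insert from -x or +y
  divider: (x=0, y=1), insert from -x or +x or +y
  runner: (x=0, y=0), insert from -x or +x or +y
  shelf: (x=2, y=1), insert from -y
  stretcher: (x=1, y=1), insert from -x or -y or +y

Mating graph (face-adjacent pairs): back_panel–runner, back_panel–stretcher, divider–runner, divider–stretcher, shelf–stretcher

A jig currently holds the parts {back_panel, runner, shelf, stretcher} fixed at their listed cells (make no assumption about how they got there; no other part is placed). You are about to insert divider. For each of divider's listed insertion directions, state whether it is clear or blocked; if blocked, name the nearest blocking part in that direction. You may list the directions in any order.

-x: ray from divider(0, 1) has no placed part ⇒ clear
+x: nearest on ray is stretcher@(1, 1) ⇒ blocked
+y: ray from divider(0, 1) has no placed part ⇒ clear

+x: blocked by stretcher; +y: clear; -x: clear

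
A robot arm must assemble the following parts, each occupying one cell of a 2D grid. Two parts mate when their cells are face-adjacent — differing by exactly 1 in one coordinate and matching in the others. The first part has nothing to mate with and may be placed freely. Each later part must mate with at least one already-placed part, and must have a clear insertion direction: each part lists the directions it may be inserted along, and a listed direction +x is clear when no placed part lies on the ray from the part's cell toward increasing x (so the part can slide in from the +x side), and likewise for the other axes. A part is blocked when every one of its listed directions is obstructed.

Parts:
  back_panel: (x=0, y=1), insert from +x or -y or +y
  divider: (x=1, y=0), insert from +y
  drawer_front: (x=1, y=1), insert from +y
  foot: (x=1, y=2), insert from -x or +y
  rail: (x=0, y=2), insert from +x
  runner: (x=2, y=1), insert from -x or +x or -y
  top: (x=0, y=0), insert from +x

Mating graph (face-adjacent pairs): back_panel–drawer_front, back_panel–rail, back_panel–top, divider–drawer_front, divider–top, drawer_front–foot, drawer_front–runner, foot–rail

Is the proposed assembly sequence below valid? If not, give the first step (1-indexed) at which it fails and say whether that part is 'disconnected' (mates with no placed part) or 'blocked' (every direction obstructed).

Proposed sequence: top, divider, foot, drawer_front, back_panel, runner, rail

Invalid at step 3 (disconnected)

1. top@(0, 0) [+x clear] — {top}
2. divider@(1, 0) [+y clear] — {divider, top}
3. foot@(1, 2) — no placed neighbour ⇒ disconnected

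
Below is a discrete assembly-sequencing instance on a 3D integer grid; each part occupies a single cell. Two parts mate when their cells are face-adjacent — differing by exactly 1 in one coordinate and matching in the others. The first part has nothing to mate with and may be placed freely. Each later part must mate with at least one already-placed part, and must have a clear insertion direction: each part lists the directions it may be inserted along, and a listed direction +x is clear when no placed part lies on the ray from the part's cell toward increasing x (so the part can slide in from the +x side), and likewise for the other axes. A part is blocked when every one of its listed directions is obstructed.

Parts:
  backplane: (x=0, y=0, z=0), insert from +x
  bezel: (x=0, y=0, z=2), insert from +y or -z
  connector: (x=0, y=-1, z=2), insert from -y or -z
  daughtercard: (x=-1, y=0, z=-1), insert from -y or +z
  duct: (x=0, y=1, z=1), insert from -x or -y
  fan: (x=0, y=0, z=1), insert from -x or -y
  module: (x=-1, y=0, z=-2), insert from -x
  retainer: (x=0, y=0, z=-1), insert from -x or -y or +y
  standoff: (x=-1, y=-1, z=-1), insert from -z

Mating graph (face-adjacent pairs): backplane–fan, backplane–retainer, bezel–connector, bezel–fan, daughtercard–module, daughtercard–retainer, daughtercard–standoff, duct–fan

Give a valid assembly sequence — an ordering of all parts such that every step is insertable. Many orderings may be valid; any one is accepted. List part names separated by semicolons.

1. standoff@(-1, -1, -1) [-z clear] — {standoff}
2. daughtercard@(-1, 0, -1) [+z clear] — {daughtercard, standoff}
3. retainer@(0, 0, -1) [-y clear] — {daughtercard, retainer, standoff}
4. module@(-1, 0, -2) [-x clear] — {daughtercard, module, retainer, standoff}
5. backplane@(0, 0, 0) [+x clear] — {backplane, daughtercard, module, retainer, standoff}
6. fan@(0, 0, 1) [-x clear] — {backplane, daughtercard, fan, module, retainer, standoff}
7. duct@(0, 1, 1) [-x clear] — {backplane, daughtercard, duct, fan, module, retainer, standoff}
8. bezel@(0, 0, 2) [+y clear] — {backplane, bezel, daughtercard, duct, fan, module, retainer, standoff}
9. connector@(0, -1, 2) [-y clear] — {backplane, bezel, connector, daughtercard, duct, fan, module, retainer, standoff}

standoff; daughtercard; retainer; module; backplane; fan; duct; bezel; connector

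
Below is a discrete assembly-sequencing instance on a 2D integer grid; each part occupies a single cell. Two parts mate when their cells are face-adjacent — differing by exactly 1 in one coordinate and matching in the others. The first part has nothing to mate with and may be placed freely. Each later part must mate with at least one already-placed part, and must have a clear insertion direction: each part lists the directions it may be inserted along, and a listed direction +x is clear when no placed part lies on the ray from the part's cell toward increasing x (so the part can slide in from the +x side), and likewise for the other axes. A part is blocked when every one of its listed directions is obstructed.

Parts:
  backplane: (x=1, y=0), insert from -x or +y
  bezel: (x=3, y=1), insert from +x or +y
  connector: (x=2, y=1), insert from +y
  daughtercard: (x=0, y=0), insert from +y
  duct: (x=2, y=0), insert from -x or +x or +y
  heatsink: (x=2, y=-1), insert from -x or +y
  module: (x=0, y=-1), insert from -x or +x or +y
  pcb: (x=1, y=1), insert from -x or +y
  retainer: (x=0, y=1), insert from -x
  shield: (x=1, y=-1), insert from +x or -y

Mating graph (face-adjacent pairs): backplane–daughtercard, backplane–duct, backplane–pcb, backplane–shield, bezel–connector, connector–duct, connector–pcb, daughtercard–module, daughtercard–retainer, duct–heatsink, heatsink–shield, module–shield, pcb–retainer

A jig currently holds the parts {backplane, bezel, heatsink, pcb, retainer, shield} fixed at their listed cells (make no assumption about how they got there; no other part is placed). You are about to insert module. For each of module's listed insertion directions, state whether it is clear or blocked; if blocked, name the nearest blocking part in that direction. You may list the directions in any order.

+x: blocked by shield; +y: blocked by retainer; -x: clear

-x: ray from module(0, -1) has no placed part ⇒ clear
+x: nearest on ray is shield@(1, -1) ⇒ blocked
+y: nearest on ray is retainer@(0, 1) ⇒ blocked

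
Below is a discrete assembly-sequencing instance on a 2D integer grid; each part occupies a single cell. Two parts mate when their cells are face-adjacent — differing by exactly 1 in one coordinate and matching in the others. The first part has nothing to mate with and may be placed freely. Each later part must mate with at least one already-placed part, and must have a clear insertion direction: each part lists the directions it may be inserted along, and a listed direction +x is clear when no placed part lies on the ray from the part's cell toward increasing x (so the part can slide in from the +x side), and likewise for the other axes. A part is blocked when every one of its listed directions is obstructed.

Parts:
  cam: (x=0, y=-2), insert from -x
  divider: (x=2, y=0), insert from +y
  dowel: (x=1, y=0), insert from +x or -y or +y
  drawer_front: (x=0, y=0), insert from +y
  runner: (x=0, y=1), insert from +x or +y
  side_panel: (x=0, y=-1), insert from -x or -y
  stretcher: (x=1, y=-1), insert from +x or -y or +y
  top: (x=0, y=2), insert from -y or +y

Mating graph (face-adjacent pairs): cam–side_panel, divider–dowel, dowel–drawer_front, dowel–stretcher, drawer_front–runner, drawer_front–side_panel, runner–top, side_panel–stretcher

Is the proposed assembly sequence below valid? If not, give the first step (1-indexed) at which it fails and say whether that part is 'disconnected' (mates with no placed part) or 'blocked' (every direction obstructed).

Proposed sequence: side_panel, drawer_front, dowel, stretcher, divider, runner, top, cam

1. side_panel@(0, -1) [-x clear] — {side_panel}
2. drawer_front@(0, 0) [+y clear] — {drawer_front, side_panel}
3. dowel@(1, 0) [+x clear] — {dowel, drawer_front, side_panel}
4. stretcher@(1, -1) [+x clear] — {dowel, drawer_front, side_panel, stretcher}
5. divider@(2, 0) [+y clear] — {divider, dowel, drawer_front, side_panel, stretcher}
6. runner@(0, 1) [+x clear] — {divider, dowel, drawer_front, runner, side_panel, stretcher}
7. top@(0, 2) [+y clear] — {divider, dowel, drawer_front, runner, side_panel, stretcher, top}
8. cam@(0, -2) [-x clear] — {cam, divider, dowel, drawer_front, runner, side_panel, stretcher, top}

Valid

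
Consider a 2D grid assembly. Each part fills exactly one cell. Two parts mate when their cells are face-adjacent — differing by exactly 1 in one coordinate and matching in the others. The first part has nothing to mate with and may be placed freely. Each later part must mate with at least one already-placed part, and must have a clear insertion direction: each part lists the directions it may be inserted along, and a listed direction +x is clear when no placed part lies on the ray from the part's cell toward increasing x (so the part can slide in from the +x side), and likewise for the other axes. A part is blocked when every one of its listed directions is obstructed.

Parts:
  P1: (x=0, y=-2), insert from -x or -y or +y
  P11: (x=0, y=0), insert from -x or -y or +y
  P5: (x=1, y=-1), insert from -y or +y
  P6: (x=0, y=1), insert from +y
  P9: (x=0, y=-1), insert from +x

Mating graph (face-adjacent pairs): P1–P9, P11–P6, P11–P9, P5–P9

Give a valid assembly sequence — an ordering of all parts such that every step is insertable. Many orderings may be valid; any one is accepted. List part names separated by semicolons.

1. P9@(0, -1) [+x clear] — {P9}
2. P5@(1, -1) [-y clear] — {P5, P9}
3. P11@(0, 0) [-x clear] — {P11, P5, P9}
4. P6@(0, 1) [+y clear] — {P11, P5, P6, P9}
5. P1@(0, -2) [-x clear] — {P1, P11, P5, P6, P9}

P9; P5; P11; P6; P1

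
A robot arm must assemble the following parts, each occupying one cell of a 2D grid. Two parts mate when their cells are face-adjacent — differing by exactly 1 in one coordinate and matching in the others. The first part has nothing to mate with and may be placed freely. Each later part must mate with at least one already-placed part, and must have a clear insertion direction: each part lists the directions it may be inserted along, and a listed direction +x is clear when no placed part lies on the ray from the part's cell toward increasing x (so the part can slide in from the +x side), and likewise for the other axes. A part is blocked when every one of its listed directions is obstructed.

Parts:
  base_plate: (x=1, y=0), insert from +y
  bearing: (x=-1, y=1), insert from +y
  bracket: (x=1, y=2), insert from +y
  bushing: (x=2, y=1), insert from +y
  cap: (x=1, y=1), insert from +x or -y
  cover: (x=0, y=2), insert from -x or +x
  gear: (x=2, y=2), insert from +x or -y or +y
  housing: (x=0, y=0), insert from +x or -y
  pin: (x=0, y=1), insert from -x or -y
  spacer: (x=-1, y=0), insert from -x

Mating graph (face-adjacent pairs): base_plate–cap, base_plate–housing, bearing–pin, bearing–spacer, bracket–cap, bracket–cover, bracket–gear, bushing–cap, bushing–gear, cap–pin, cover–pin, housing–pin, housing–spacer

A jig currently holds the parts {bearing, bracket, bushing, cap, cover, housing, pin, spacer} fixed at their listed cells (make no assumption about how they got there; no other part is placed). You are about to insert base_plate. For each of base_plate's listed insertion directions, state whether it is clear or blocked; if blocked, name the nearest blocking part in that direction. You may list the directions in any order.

+y: blocked by cap

+y: nearest on ray is cap@(1, 1) ⇒ blocked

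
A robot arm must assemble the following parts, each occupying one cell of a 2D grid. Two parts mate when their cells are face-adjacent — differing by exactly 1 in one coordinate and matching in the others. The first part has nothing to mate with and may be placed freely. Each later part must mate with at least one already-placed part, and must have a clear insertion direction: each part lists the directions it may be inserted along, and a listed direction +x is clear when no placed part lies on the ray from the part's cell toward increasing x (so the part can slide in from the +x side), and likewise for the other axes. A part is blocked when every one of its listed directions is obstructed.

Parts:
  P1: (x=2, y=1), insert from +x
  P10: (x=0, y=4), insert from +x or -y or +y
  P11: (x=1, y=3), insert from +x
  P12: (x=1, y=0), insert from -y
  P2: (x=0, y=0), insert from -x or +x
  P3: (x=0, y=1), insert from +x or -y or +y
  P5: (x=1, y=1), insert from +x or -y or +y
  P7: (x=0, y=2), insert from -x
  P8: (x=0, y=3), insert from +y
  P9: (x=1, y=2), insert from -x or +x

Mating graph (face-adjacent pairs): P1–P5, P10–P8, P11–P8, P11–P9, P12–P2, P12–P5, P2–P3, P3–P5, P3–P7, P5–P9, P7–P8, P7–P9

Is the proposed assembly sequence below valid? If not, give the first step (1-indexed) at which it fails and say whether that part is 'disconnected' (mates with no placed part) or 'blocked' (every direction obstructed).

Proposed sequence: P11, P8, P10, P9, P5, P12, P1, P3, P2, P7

1. P11@(1, 3) [+x clear] — {P11}
2. P8@(0, 3) [+y clear] — {P11, P8}
3. P10@(0, 4) [+x clear] — {P10, P11, P8}
4. P9@(1, 2) [-x clear] — {P10, P11, P8, P9}
5. P5@(1, 1) [+x clear] — {P10, P11, P5, P8, P9}
6. P12@(1, 0) [-y clear] — {P10, P11, P12, P5, P8, P9}
7. P1@(2, 1) [+x clear] — {P1, P10, P11, P12, P5, P8, P9}
8. P3@(0, 1) [-y clear] — {P1, P10, P11, P12, P3, P5, P8, P9}
9. P2@(0, 0) [-x clear] — {P1, P10, P11, P12, P2, P3, P5, P8, P9}
10. P7@(0, 2) [-x clear] — {P1, P10, P11, P12, P2, P3, P5, P7, P8, P9}

Valid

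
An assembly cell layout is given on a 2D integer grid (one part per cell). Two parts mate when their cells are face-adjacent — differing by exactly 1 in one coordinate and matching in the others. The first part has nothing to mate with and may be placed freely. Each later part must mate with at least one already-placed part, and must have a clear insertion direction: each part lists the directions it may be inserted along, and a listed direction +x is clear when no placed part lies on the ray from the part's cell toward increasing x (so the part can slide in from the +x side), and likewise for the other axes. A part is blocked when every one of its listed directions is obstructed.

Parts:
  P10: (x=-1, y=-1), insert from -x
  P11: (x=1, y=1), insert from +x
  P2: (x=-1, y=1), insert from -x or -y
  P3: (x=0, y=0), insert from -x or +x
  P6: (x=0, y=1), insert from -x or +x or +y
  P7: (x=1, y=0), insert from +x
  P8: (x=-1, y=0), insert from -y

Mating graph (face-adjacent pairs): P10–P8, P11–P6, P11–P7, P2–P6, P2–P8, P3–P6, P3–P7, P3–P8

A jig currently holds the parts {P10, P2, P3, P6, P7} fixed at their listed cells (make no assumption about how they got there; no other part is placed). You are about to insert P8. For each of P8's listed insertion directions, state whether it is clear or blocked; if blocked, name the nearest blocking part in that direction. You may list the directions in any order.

-y: nearest on ray is P10@(-1, -1) ⇒ blocked

-y: blocked by P10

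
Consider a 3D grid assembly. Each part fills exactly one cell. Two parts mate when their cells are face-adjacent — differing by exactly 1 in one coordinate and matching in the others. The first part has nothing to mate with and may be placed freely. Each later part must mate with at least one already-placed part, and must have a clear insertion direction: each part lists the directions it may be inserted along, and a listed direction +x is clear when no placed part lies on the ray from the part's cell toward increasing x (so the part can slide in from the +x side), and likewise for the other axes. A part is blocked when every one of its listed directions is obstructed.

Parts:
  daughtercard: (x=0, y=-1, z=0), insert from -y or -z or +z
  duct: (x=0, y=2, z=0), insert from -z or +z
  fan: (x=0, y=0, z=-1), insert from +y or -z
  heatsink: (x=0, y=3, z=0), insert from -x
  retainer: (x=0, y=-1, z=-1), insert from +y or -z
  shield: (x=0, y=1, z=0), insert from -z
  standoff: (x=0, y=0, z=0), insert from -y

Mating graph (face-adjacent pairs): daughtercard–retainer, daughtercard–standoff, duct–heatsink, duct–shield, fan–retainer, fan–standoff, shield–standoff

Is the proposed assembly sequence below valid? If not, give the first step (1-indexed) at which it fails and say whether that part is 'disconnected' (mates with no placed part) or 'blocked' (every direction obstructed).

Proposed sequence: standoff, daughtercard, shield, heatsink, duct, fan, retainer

Invalid at step 4 (disconnected)

1. standoff@(0, 0, 0) [-y clear] — {standoff}
2. daughtercard@(0, -1, 0) [-y clear] — {daughtercard, standoff}
3. shield@(0, 1, 0) [-z clear] — {daughtercard, shield, standoff}
4. heatsink@(0, 3, 0) — no placed neighbour ⇒ disconnected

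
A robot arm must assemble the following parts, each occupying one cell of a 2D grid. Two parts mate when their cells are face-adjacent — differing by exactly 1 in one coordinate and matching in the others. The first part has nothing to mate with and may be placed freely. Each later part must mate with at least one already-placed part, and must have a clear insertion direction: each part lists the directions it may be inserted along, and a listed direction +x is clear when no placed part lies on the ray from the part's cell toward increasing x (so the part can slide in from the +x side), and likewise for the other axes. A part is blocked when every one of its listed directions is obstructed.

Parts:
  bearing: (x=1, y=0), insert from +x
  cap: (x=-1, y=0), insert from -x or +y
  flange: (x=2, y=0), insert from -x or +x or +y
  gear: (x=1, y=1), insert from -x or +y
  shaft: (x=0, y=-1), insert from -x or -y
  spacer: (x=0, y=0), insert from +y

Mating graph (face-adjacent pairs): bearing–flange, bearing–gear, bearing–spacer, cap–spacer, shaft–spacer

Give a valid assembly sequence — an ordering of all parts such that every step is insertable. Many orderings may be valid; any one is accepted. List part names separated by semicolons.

shaft; spacer; cap; bearing; flange; gear

1. shaft@(0, -1) [-x clear] — {shaft}
2. spacer@(0, 0) [+y clear] — {shaft, spacer}
3. cap@(-1, 0) [-x clear] — {cap, shaft, spacer}
4. bearing@(1, 0) [+x clear] — {bearing, cap, shaft, spacer}
5. flange@(2, 0) [+x clear] — {bearing, cap, flange, shaft, spacer}
6. gear@(1, 1) [-x clear] — {bearing, cap, flange, gear, shaft, spacer}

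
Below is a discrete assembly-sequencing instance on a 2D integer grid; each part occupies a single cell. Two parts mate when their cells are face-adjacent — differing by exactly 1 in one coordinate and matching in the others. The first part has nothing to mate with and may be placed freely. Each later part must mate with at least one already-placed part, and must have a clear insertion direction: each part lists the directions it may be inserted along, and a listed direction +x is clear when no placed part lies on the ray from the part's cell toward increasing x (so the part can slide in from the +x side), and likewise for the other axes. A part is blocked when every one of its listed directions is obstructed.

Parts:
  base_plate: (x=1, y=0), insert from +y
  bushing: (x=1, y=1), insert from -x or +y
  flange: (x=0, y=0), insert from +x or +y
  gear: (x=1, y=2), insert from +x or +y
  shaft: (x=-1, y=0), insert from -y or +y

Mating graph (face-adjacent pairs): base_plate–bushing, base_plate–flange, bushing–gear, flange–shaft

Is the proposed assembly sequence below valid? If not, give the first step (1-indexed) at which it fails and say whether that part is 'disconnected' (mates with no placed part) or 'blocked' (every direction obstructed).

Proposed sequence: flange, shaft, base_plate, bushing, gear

Valid

1. flange@(0, 0) [+x clear] — {flange}
2. shaft@(-1, 0) [-y clear] — {flange, shaft}
3. base_plate@(1, 0) [+y clear] — {base_plate, flange, shaft}
4. bushing@(1, 1) [-x clear] — {base_plate, bushing, flange, shaft}
5. gear@(1, 2) [+x clear] — {base_plate, bushing, flange, gear, shaft}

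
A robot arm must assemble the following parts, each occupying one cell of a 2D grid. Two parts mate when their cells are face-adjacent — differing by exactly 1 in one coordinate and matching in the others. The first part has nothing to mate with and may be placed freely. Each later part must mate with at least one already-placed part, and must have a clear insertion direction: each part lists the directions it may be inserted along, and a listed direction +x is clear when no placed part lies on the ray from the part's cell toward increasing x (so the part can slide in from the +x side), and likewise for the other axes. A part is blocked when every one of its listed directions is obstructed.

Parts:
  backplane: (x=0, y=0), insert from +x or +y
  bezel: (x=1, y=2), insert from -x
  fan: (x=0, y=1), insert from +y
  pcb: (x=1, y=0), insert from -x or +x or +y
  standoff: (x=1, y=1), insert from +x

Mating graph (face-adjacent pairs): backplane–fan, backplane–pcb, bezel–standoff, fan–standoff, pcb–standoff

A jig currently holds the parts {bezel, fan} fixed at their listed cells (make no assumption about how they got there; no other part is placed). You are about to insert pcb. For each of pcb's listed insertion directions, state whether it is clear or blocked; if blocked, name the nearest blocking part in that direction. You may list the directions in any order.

-x: ray from pcb(1, 0) has no placed part ⇒ clear
+x: ray from pcb(1, 0) has no placed part ⇒ clear
+y: nearest on ray is bezel@(1, 2) ⇒ blocked

+x: clear; +y: blocked by bezel; -x: clear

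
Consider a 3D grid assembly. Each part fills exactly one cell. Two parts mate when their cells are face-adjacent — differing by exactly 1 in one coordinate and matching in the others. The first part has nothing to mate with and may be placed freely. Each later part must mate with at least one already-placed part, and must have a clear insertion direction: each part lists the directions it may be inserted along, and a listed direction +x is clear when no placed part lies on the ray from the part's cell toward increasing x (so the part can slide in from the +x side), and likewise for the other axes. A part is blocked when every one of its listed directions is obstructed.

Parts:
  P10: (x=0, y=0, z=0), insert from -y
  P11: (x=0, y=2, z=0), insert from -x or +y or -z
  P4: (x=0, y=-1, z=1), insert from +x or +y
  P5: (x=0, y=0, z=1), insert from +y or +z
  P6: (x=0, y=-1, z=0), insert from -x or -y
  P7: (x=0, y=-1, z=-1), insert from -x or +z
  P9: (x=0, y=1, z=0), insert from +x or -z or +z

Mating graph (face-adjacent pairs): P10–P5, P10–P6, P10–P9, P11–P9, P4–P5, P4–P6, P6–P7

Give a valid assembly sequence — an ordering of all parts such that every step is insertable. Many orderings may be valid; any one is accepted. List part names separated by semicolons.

1. P9@(0, 1, 0) [+x clear] — {P9}
2. P10@(0, 0, 0) [-y clear] — {P10, P9}
3. P11@(0, 2, 0) [-x clear] — {P10, P11, P9}
4. P5@(0, 0, 1) [+y clear] — {P10, P11, P5, P9}
5. P4@(0, -1, 1) [+x clear] — {P10, P11, P4, P5, P9}
6. P6@(0, -1, 0) [-x clear] — {P10, P11, P4, P5, P6, P9}
7. P7@(0, -1, -1) [-x clear] — {P10, P11, P4, P5, P6, P7, P9}

P9; P10; P11; P5; P4; P6; P7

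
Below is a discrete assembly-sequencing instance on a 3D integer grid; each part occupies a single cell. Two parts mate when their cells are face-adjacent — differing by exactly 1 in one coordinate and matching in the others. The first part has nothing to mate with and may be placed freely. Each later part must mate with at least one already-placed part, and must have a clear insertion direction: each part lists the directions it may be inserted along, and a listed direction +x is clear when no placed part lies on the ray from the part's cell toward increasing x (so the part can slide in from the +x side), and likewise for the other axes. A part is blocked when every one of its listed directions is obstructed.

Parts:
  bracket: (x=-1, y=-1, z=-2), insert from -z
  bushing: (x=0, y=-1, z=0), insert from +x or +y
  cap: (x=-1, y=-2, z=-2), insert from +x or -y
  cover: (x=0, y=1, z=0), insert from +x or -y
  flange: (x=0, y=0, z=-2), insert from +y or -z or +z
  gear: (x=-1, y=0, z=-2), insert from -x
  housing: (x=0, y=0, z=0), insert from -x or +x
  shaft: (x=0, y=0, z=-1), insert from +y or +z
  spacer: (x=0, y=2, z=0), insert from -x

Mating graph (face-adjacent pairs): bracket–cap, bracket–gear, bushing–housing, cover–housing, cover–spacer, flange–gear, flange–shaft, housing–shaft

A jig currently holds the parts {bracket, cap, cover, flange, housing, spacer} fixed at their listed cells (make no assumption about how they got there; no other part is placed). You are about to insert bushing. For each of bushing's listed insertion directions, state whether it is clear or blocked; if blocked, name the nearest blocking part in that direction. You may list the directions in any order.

+x: ray from bushing(0, -1, 0) has no placed part ⇒ clear
+y: nearest on ray is housing@(0, 0, 0) ⇒ blocked

+x: clear; +y: blocked by housing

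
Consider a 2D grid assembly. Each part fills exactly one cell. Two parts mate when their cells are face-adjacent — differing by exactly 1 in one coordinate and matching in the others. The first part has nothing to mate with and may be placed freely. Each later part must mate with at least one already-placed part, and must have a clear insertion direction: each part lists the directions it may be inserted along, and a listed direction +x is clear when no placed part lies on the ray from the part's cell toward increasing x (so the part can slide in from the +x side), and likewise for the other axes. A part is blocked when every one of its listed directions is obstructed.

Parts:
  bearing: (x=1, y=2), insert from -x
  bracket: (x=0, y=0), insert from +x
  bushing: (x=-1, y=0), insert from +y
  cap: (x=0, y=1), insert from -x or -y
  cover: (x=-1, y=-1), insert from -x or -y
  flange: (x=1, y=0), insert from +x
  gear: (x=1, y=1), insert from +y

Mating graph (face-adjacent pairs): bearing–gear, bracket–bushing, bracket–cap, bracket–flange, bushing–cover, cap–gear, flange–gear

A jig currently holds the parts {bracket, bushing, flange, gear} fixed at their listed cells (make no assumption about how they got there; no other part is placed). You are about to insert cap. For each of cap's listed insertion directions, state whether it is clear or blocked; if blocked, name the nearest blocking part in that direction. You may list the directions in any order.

-x: clear; -y: blocked by bracket

-x: ray from cap(0, 1) has no placed part ⇒ clear
-y: nearest on ray is bracket@(0, 0) ⇒ blocked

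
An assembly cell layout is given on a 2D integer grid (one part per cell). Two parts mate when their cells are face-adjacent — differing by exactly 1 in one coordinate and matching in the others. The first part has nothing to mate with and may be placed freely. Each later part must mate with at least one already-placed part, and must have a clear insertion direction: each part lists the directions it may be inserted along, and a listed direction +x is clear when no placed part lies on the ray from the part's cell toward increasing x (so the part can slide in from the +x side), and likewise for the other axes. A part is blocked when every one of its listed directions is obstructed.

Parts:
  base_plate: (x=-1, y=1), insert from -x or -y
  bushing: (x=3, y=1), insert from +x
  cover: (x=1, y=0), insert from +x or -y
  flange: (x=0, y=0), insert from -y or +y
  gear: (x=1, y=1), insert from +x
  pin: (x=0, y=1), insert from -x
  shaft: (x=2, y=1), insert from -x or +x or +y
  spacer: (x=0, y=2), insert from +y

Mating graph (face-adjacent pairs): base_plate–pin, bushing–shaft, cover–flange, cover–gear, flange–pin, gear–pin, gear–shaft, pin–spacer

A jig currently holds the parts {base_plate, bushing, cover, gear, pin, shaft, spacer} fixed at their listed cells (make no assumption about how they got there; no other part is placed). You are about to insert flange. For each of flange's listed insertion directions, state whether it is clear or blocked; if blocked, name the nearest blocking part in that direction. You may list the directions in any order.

+y: blocked by pin; -y: clear

-y: ray from flange(0, 0) has no placed part ⇒ clear
+y: nearest on ray is pin@(0, 1) ⇒ blocked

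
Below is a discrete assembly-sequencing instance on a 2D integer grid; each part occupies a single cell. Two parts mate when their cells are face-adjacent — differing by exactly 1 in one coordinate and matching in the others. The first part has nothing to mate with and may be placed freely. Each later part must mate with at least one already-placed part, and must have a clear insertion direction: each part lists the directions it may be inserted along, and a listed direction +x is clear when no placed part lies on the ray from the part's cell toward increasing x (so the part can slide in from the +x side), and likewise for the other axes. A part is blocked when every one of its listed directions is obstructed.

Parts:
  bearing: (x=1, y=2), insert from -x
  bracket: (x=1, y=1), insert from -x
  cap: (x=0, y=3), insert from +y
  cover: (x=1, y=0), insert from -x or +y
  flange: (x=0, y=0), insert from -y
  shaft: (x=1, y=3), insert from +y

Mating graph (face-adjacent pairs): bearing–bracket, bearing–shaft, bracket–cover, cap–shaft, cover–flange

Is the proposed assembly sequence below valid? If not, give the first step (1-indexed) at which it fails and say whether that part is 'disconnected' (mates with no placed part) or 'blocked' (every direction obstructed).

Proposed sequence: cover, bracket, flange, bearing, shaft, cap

Valid

1. cover@(1, 0) [-x clear] — {cover}
2. bracket@(1, 1) [-x clear] — {bracket, cover}
3. flange@(0, 0) [-y clear] — {bracket, cover, flange}
4. bearing@(1, 2) [-x clear] — {bearing, bracket, cover, flange}
5. shaft@(1, 3) [+y clear] — {bearing, bracket, cover, flange, shaft}
6. cap@(0, 3) [+y clear] — {bearing, bracket, cap, cover, flange, shaft}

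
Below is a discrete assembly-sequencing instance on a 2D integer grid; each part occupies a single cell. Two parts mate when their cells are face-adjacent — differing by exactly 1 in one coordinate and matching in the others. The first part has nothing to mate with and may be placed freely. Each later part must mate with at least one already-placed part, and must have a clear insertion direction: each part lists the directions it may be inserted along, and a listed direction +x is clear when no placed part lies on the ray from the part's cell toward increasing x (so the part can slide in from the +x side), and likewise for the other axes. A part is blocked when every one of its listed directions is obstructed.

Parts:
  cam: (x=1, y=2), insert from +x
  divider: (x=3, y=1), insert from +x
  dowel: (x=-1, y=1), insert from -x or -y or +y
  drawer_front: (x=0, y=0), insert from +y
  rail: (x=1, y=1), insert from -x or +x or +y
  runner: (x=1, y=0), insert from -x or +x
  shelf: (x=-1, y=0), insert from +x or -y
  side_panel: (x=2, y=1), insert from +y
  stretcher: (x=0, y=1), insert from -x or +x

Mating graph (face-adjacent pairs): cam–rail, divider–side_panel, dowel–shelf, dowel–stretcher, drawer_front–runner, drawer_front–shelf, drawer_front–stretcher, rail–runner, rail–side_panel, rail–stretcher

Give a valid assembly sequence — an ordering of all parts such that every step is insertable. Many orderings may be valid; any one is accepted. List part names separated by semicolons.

1. runner@(1, 0) [-x clear] — {runner}
2. drawer_front@(0, 0) [+y clear] — {drawer_front, runner}
3. shelf@(-1, 0) [-y clear] — {drawer_front, runner, shelf}
4. stretcher@(0, 1) [-x clear] — {drawer_front, runner, shelf, stretcher}
5. dowel@(-1, 1) [-x clear] — {dowel, drawer_front, runner, shelf, stretcher}
6. rail@(1, 1) [+x clear] — {dowel, drawer_front, rail, runner, shelf, stretcher}
7. cam@(1, 2) [+x clear] — {cam, dowel, drawer_front, rail, runner, shelf, stretcher}
8. side_panel@(2, 1) [+y clear] — {cam, dowel, drawer_front, rail, runner, shelf, side_panel, stretcher}
9. divider@(3, 1) [+x clear] — {cam, divider, dowel, drawer_front, rail, runner, shelf, side_panel, stretcher}

runner; drawer_front; shelf; stretcher; dowel; rail; cam; side_panel; divider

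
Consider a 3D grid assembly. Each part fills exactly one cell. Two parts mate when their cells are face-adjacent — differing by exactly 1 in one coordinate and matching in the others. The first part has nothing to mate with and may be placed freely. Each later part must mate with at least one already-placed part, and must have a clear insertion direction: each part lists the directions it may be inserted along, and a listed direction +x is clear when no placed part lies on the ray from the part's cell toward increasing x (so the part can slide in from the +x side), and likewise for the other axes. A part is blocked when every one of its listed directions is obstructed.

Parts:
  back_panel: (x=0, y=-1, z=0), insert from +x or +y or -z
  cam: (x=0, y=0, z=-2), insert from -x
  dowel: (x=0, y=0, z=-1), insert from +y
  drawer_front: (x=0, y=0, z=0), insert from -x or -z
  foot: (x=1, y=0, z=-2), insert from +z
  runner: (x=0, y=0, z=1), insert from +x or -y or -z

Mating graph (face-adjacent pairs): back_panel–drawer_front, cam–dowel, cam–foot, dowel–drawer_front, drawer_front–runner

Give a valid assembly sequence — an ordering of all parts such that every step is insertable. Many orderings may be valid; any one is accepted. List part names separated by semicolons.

1. drawer_front@(0, 0, 0) [-x clear] — {drawer_front}
2. dowel@(0, 0, -1) [+y clear] — {dowel, drawer_front}
3. back_panel@(0, -1, 0) [+x clear] — {back_panel, dowel, drawer_front}
4. runner@(0, 0, 1) [+x clear] — {back_panel, dowel, drawer_front, runner}
5. cam@(0, 0, -2) [-x clear] — {back_panel, cam, dowel, drawer_front, runner}
6. foot@(1, 0, -2) [+z clear] — {back_panel, cam, dowel, drawer_front, foot, runner}

drawer_front; dowel; back_panel; runner; cam; foot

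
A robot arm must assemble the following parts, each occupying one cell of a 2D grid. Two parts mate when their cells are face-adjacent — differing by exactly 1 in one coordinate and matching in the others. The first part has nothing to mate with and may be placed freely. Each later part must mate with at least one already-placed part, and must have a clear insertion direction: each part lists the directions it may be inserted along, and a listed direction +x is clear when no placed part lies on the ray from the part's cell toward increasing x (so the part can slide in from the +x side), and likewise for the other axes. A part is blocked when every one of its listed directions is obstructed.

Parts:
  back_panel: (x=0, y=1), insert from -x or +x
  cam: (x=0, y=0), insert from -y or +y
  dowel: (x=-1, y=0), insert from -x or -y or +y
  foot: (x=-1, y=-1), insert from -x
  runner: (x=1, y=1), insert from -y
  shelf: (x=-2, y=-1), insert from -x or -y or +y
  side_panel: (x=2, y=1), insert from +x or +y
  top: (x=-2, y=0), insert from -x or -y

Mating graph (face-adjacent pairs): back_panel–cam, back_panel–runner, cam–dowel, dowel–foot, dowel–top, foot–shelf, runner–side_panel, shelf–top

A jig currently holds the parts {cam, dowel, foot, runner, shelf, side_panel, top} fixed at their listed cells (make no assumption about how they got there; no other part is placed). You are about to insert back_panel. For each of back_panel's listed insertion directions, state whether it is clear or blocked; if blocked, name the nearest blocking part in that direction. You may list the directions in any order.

+x: blocked by runner; -x: clear

-x: ray from back_panel(0, 1) has no placed part ⇒ clear
+x: nearest on ray is runner@(1, 1) ⇒ blocked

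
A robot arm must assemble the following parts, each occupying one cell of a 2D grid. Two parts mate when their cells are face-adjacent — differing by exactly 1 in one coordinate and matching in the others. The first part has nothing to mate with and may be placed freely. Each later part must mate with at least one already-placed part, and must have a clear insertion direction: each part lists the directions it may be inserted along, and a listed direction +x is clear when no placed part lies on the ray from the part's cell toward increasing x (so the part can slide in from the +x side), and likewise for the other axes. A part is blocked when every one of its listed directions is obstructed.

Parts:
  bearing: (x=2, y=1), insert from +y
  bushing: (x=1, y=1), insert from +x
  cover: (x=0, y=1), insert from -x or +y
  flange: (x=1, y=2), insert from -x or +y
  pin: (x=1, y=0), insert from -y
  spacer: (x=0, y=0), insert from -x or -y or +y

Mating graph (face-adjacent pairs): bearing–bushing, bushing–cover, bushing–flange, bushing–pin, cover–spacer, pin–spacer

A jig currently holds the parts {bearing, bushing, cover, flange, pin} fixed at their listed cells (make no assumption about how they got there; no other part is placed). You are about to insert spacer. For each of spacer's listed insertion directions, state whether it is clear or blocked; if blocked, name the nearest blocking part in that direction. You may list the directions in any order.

-x: ray from spacer(0, 0) has no placed part ⇒ clear
-y: ray from spacer(0, 0) has no placed part ⇒ clear
+y: nearest on ray is cover@(0, 1) ⇒ blocked

+y: blocked by cover; -x: clear; -y: clear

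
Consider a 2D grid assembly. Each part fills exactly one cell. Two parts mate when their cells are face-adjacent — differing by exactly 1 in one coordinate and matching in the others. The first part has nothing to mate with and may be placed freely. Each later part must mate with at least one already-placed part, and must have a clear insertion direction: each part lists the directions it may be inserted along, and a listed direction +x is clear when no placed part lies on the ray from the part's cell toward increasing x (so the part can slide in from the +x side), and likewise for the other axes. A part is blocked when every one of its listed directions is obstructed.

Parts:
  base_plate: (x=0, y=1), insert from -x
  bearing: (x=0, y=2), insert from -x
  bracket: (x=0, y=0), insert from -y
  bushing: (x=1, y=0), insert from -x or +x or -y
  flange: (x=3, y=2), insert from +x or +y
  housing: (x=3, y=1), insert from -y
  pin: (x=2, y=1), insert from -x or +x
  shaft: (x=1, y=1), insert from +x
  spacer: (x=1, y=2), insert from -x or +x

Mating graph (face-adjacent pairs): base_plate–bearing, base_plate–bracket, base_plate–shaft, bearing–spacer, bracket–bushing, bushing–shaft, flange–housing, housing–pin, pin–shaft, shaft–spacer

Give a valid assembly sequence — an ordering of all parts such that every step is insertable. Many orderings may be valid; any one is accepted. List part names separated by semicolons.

1. bushing@(1, 0) [-x clear] — {bushing}
2. bracket@(0, 0) [-y clear] — {bracket, bushing}
3. base_plate@(0, 1) [-x clear] — {base_plate, bracket, bushing}
4. bearing@(0, 2) [-x clear] — {base_plate, bearing, bracket, bushing}
5. spacer@(1, 2) [+x clear] — {base_plate, bearing, bracket, bushing, spacer}
6. shaft@(1, 1) [+x clear] — {base_plate, bearing, bracket, bushing, shaft, spacer}
7. pin@(2, 1) [+x clear] — {base_plate, bearing, bracket, bushing, pin, shaft, spacer}
8. housing@(3, 1) [-y clear] — {base_plate, bearing, bracket, bushing, housing, pin, shaft, spacer}
9. flange@(3, 2) [+x clear] — {base_plate, bearing, bracket, bushing, flange, housing, pin, shaft, spacer}

bushing; bracket; base_plate; bearing; spacer; shaft; pin; housing; flange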